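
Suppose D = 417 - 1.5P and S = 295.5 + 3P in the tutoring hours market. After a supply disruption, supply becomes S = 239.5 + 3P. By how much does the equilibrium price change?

ΔP = 112/9

Original equilibrium: P* = 27, Q* = 376.5.
New equilibrium: 417 - 1.5P = 239.5 + 3P, so 177.5 = 4.5P and P' = 355/9; Q' = 417 − 1.5(355/9) = 2147/6.
Change in price: 355/9 − 27 = 112/9.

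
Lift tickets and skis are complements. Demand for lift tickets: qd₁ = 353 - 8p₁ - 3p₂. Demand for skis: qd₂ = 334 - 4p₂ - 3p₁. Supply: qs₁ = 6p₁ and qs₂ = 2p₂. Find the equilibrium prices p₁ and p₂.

Market 1: 353 - 8p₁ - 3p₂ = 6p₁ → 14p₁ + 3p₂ = 353.
Market 2: 6p₂ + 3p₁ = 334.
Eliminating p₂: 6×(1) − 3×(2) gives 75p₁ = 1116, so p₁ = 14.88.
Back-substitute into (2): p₂ = (334 − 3×14.88) / 6 = 3617/75.

p₁ = 14.88, p₂ = 3617/75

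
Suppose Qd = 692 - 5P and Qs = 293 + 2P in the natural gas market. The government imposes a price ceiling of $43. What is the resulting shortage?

Equilibrium price would be P* = 57, so the ceiling at 43 binds.
At P = 43: Qd = 692 − 5(43) = 477, Qs = 293 + 2(43) = 379.
Shortage = 477 − 379 = 98.

Shortage = 98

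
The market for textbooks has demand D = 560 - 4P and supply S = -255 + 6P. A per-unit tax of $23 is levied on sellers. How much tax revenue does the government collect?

Tax revenue = 4112.4

Pre-tax equilibrium: P* = 81.5, Q* = 234.
Tax on sellers shifts supply to S = -255 + 6(P − 23) = -393 + 6P.
560 - 4P = -393 + 6P gives buyer price Pb = 95.3; sellers receive Ps = 95.3 − 23 = 72.3.
New quantity: Q = 560 − 4(95.3) = 178.8.
Revenue = 23 × 178.8 = 4112.4.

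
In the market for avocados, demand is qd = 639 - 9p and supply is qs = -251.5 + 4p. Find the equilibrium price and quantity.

p* = 68.5, q* = 22.5

Set qd = qs: 639 - 9p = -251.5 + 4p.
890.5 = 13p, so p* = 68.5.
q* = 639 − 9(68.5) = 22.5.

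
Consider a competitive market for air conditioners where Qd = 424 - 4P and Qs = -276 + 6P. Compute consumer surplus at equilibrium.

Equilibrium: 424 - 4P = -276 + 6P gives P* = 70, Q* = 144.
Demand choke price (Qd = 0): P = 106.
CS = ½(106 − 70)(144) = 2592.

Consumer surplus = 2592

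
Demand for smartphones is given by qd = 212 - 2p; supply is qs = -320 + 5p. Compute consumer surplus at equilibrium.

Consumer surplus = 900

Equilibrium: 212 - 2p = -320 + 5p gives p* = 76, q* = 60.
Demand choke price (qd = 0): p = 106.
CS = ½(106 − 76)(60) = 900.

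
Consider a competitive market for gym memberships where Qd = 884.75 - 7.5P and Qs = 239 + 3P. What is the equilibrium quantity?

Set Qd = Qs: 884.75 - 7.5P = 239 + 3P.
645.75 = 10.5P, so P* = 61.5.
Q* = 884.75 − 7.5(61.5) = 423.5.

Q* = 423.5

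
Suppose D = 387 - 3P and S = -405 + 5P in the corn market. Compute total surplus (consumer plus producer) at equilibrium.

Total surplus = 2160

Equilibrium: 387 - 3P = -405 + 5P gives P* = 99, Q* = 90.
Demand choke price: P = 129; supply starts at P = 81.
CS = ½(129 − 99)(90) = 1350; PS = ½(99 − 81)(90) = 810.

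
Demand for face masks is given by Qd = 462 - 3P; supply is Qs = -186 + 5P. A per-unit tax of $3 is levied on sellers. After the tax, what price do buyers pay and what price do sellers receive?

Buyers pay $82.875, sellers receive $79.875

Pre-tax equilibrium: P* = 81, Q* = 219.
Tax on sellers shifts supply to Qs = -186 + 5(P − 3) = -201 + 5P.
462 - 3P = -201 + 5P gives buyer price Pb = 82.875; sellers receive Ps = 82.875 − 3 = 79.875.
New quantity: Q = 462 − 3(82.875) = 213.375.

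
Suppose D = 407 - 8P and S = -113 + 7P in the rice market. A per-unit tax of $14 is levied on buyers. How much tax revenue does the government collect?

Pre-tax equilibrium: P* = 104/3, Q* = 389/3.
Tax on buyers shifts demand to D = 407 − 8(P + 14) = 295 - 8P.
295 - 8P = -113 + 7P gives seller price Ps = 27.2; buyers pay Pb = 27.2 + 14 = 41.2.
New quantity: Q = 407 − 8(41.2) = 77.4.
Revenue = 14 × 77.4 = 1083.6.

Tax revenue = 1083.6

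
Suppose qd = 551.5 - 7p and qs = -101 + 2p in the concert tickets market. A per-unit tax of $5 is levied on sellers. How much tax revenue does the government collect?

Tax revenue = 1630/9

Pre-tax equilibrium: p* = 72.5, q* = 44.
Tax on sellers shifts supply to qs = -101 + 2(p − 5) = -111 + 2p.
551.5 - 7p = -111 + 2p gives buyer price pb = 1325/18; sellers receive ps = 1325/18 − 5 = 1235/18.
New quantity: q = 551.5 − 7(1325/18) = 326/9.
Revenue = 5 × 326/9 = 1630/9.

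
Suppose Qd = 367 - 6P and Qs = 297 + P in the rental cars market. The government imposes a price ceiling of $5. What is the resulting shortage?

Equilibrium price would be P* = 10, so the ceiling at 5 binds.
At P = 5: Qd = 367 − 6(5) = 337, Qs = 297 + 1(5) = 302.
Shortage = 337 − 302 = 35.

Shortage = 35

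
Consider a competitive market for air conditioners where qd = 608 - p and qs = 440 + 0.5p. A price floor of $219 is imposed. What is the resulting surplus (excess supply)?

Surplus = 160.5

Equilibrium price would be p* = 112, so the floor at 219 binds.
At p = 219: qd = 389, qs = 549.5.
Surplus = 549.5 − 389 = 160.5.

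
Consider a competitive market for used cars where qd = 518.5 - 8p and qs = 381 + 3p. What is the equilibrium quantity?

Set qd = qs: 518.5 - 8p = 381 + 3p.
137.5 = 11p, so p* = 12.5.
q* = 518.5 − 8(12.5) = 418.5.

q* = 418.5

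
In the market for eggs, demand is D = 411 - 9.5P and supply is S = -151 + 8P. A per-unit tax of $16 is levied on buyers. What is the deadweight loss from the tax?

Deadweight loss = 19456/35

Pre-tax equilibrium: P* = 1124/35, Q* = 3707/35.
Tax on buyers shifts demand to D = 411 − 9.5(P + 16) = 259 - 9.5P.
259 - 9.5P = -151 + 8P gives seller price Ps = 164/7; buyers pay Pb = 164/7 + 16 = 276/7.
New quantity: Q = 411 − 9.5(276/7) = 255/7.
DWL = ½ × 16 × (3707/35 − 255/7) = 19456/35.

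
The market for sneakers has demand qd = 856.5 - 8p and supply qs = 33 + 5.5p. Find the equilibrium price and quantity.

p* = 61, q* = 368.5

Set qd = qs: 856.5 - 8p = 33 + 5.5p.
823.5 = 13.5p, so p* = 61.
q* = 856.5 − 8(61) = 368.5.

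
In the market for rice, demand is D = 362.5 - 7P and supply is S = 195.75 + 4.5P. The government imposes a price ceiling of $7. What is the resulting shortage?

Shortage = 86.25

Equilibrium price would be P* = 14.5, so the ceiling at 7 binds.
At P = 7: D = 362.5 − 7(7) = 313.5, S = 195.75 + 4.5(7) = 227.25.
Shortage = 313.5 − 227.25 = 86.25.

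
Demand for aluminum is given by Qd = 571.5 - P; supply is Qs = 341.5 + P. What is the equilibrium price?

Set Qd = Qs: 571.5 - P = 341.5 + P.
230 = 2P, so P* = 115.
Q* = 571.5 − 1(115) = 456.5.

P* = 115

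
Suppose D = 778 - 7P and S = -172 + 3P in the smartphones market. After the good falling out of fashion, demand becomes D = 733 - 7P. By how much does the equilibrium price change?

ΔP = -4.5

Original equilibrium: P* = 95, Q* = 113.
New equilibrium: 733 - 7P = -172 + 3P, so 905 = 10P and P' = 90.5; Q' = 733 − 7(90.5) = 99.5.
Change in price: 90.5 − 95 = -4.5.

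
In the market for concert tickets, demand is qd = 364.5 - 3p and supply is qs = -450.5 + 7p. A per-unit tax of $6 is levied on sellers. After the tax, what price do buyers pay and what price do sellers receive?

Pre-tax equilibrium: p* = 81.5, q* = 120.
Tax on sellers shifts supply to qs = -450.5 + 7(p − 6) = -492.5 + 7p.
364.5 - 3p = -492.5 + 7p gives buyer price pb = 85.7; sellers receive ps = 85.7 − 6 = 79.7.
New quantity: q = 364.5 − 3(85.7) = 107.4.

Buyers pay $85.7, sellers receive $79.7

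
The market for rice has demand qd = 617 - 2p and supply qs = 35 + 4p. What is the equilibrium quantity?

q* = 423

Set qd = qs: 617 - 2p = 35 + 4p.
582 = 6p, so p* = 97.
q* = 617 − 2(97) = 423.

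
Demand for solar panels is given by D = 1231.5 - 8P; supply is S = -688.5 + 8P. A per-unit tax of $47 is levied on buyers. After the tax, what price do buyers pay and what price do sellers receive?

Buyers pay $143.5, sellers receive $96.5

Pre-tax equilibrium: P* = 120, Q* = 271.5.
Tax on buyers shifts demand to D = 1231.5 − 8(P + 47) = 855.5 - 8P.
855.5 - 8P = -688.5 + 8P gives seller price Ps = 96.5; buyers pay Pb = 96.5 + 47 = 143.5.
New quantity: Q = 1231.5 − 8(143.5) = 83.5.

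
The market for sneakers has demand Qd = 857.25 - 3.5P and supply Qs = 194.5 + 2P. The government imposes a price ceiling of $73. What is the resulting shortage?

Shortage = 261.25

Equilibrium price would be P* = 120.5, so the ceiling at 73 binds.
At P = 73: Qd = 857.25 − 3.5(73) = 601.75, Qs = 194.5 + 2(73) = 340.5.
Shortage = 601.75 − 340.5 = 261.25.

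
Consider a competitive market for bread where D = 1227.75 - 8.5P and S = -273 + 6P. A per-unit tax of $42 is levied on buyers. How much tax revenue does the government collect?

Pre-tax equilibrium: P* = 103.5, Q* = 348.
Tax on buyers shifts demand to D = 1227.75 − 8.5(P + 42) = 870.75 - 8.5P.
870.75 - 8.5P = -273 + 6P gives seller price Ps = 4575/58; buyers pay Pb = 4575/58 + 42 = 7011/58.
New quantity: Q = 1227.75 − 8.5(7011/58) = 5808/29.
Revenue = 42 × 5808/29 = 243936/29.

Tax revenue = 243936/29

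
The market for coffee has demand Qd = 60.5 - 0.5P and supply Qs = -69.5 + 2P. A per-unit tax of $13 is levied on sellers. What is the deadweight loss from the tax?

Pre-tax equilibrium: P* = 52, Q* = 34.5.
Tax on sellers shifts supply to Qs = -69.5 + 2(P − 13) = -95.5 + 2P.
60.5 - 0.5P = -95.5 + 2P gives buyer price Pb = 62.4; sellers receive Ps = 62.4 − 13 = 49.4.
New quantity: Q = 60.5 − 0.5(62.4) = 29.3.
DWL = ½ × 13 × (34.5 − 29.3) = 33.8.

Deadweight loss = 33.8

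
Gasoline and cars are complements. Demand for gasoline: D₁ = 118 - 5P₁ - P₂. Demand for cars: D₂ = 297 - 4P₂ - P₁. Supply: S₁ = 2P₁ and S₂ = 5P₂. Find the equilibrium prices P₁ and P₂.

P₁ = 765/62, P₂ = 1961/62

Market 1: 118 - 5P₁ - P₂ = 2P₁ → 7P₁ + P₂ = 118.
Market 2: 9P₂ + P₁ = 297.
Eliminating P₂: 9×(1) − 1×(2) gives 62P₁ = 765, so P₁ = 765/62.
Back-substitute into (2): P₂ = (297 − 1×765/62) / 9 = 1961/62.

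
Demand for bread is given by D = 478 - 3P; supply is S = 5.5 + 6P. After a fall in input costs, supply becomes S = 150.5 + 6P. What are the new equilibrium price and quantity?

Original equilibrium: P* = 52.5, Q* = 320.5.
New equilibrium: 478 - 3P = 150.5 + 6P, so 327.5 = 9P and P' = 655/18; Q' = 478 − 3(655/18) = 2213/6.

P' = 655/18, Q' = 2213/6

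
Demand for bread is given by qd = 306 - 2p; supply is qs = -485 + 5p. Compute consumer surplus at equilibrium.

Consumer surplus = 1600

Equilibrium: 306 - 2p = -485 + 5p gives p* = 113, q* = 80.
Demand choke price (qd = 0): p = 153.
CS = ½(153 − 113)(80) = 1600.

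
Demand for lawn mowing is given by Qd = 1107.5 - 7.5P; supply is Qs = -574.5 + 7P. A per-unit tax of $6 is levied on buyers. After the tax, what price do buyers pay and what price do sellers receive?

Pre-tax equilibrium: P* = 116, Q* = 237.5.
Tax on buyers shifts demand to Qd = 1107.5 − 7.5(P + 6) = 1062.5 - 7.5P.
1062.5 - 7.5P = -574.5 + 7P gives seller price Ps = 3274/29; buyers pay Pb = 3274/29 + 6 = 3448/29.
New quantity: Q = 1107.5 − 7.5(3448/29) = 12515/58.

Buyers pay 3448/29, sellers receive 3274/29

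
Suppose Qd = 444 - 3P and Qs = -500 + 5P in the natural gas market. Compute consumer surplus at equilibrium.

Consumer surplus = 1350

Equilibrium: 444 - 3P = -500 + 5P gives P* = 118, Q* = 90.
Demand choke price (Qd = 0): P = 148.
CS = ½(148 − 118)(90) = 1350.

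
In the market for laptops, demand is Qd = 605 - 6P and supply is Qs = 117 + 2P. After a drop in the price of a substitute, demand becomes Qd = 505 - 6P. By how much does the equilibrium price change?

ΔP = -12.5

Original equilibrium: P* = 61, Q* = 239.
New equilibrium: 505 - 6P = 117 + 2P, so 388 = 8P and P' = 48.5; Q' = 505 − 6(48.5) = 214.
Change in price: 48.5 − 61 = -12.5.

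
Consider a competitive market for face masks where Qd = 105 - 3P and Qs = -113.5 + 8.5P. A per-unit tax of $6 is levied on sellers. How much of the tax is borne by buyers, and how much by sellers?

Buyers bear 102/23, sellers bear 36/23

Pre-tax equilibrium: P* = 19, Q* = 48.
Tax on sellers shifts supply to Qs = -113.5 + 8.5(P − 6) = -164.5 + 8.5P.
105 - 3P = -164.5 + 8.5P gives buyer price Pb = 539/23; sellers receive Ps = 539/23 − 6 = 401/23.
New quantity: Q = 105 − 3(539/23) = 798/23.
Buyer burden = 539/23 − 19 = 102/23; seller burden = 19 − 401/23 = 36/23.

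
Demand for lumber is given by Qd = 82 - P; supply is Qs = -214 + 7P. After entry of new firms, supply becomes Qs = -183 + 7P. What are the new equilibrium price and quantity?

P' = 33.125, Q' = 48.875

Original equilibrium: P* = 37, Q* = 45.
New equilibrium: 82 - P = -183 + 7P, so 265 = 8P and P' = 33.125; Q' = 82 − 1(33.125) = 48.875.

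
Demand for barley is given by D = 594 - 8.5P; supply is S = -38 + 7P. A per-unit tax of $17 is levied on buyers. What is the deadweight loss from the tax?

Pre-tax equilibrium: P* = 1264/31, Q* = 7670/31.
Tax on buyers shifts demand to D = 594 − 8.5(P + 17) = 449.5 - 8.5P.
449.5 - 8.5P = -38 + 7P gives seller price Ps = 975/31; buyers pay Pb = 975/31 + 17 = 1502/31.
New quantity: Q = 594 − 8.5(1502/31) = 5647/31.
DWL = ½ × 17 × (7670/31 − 5647/31) = 34391/62.

Deadweight loss = 34391/62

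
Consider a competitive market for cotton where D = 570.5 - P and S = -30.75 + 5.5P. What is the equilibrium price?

Set D = S: 570.5 - P = -30.75 + 5.5P.
601.25 = 6.5P, so P* = 92.5.
Q* = 570.5 − 1(92.5) = 478.

P* = 92.5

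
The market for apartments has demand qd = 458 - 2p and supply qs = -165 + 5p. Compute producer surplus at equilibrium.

Producer surplus = 7840

Equilibrium: 458 - 2p = -165 + 5p gives p* = 89, q* = 280.
Supply starts at p = 33 (where qs = 0).
PS = ½(89 − 33)(280) = 7840.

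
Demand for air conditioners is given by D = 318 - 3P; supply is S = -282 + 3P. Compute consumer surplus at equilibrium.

Consumer surplus = 54

Equilibrium: 318 - 3P = -282 + 3P gives P* = 100, Q* = 18.
Demand choke price (D = 0): P = 106.
CS = ½(106 − 100)(18) = 54.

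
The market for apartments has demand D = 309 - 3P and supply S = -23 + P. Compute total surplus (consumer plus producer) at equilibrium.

Equilibrium: 309 - 3P = -23 + P gives P* = 83, Q* = 60.
Demand choke price: P = 103; supply starts at P = 23.
CS = ½(103 − 83)(60) = 600; PS = ½(83 − 23)(60) = 1800.

Total surplus = 2400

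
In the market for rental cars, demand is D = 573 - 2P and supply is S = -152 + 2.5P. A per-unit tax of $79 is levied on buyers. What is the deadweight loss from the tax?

Pre-tax equilibrium: P* = 1450/9, Q* = 2257/9.
Tax on buyers shifts demand to D = 573 − 2(P + 79) = 415 - 2P.
415 - 2P = -152 + 2.5P gives seller price Ps = 126; buyers pay Pb = 126 + 79 = 205.
New quantity: Q = 573 − 2(205) = 163.
DWL = ½ × 79 × (2257/9 − 163) = 31205/9.

Deadweight loss = 31205/9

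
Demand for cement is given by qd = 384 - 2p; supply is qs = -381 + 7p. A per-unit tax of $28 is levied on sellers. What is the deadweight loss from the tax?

Pre-tax equilibrium: p* = 85, q* = 214.
Tax on sellers shifts supply to qs = -381 + 7(p − 28) = -577 + 7p.
384 - 2p = -577 + 7p gives buyer price pb = 961/9; sellers receive ps = 961/9 − 28 = 709/9.
New quantity: q = 384 − 2(961/9) = 1534/9.
DWL = ½ × 28 × (214 − 1534/9) = 5488/9.

Deadweight loss = 5488/9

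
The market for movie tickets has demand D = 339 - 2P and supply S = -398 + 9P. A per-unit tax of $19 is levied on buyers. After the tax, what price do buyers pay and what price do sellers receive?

Pre-tax equilibrium: P* = 67, Q* = 205.
Tax on buyers shifts demand to D = 339 − 2(P + 19) = 301 - 2P.
301 - 2P = -398 + 9P gives seller price Ps = 699/11; buyers pay Pb = 699/11 + 19 = 908/11.
New quantity: Q = 339 − 2(908/11) = 1913/11.

Buyers pay 908/11, sellers receive 699/11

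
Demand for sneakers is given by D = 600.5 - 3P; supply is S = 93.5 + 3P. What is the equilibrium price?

Set D = S: 600.5 - 3P = 93.5 + 3P.
507 = 6P, so P* = 84.5.
Q* = 600.5 − 3(84.5) = 347.

P* = 84.5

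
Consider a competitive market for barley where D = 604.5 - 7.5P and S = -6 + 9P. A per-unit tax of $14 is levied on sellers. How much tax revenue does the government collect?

Pre-tax equilibrium: P* = 37, Q* = 327.
Tax on sellers shifts supply to S = -6 + 9(P − 14) = -132 + 9P.
604.5 - 7.5P = -132 + 9P gives buyer price Pb = 491/11; sellers receive Ps = 491/11 − 14 = 337/11.
New quantity: Q = 604.5 − 7.5(491/11) = 2967/11.
Revenue = 14 × 2967/11 = 41538/11.

Tax revenue = 41538/11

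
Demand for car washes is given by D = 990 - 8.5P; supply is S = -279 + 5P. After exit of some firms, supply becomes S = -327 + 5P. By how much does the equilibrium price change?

Original equilibrium: P* = 94, Q* = 191.
New equilibrium: 990 - 8.5P = -327 + 5P, so 1317 = 13.5P and P' = 878/9; Q' = 990 − 8.5(878/9) = 1447/9.
Change in price: 878/9 − 94 = 32/9.

ΔP = 32/9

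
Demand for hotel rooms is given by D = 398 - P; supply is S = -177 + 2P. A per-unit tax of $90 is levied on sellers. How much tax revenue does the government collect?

Pre-tax equilibrium: P* = 575/3, Q* = 619/3.
Tax on sellers shifts supply to S = -177 + 2(P − 90) = -357 + 2P.
398 - P = -357 + 2P gives buyer price Pb = 755/3; sellers receive Ps = 755/3 − 90 = 485/3.
New quantity: Q = 398 − 1(755/3) = 439/3.
Revenue = 90 × 439/3 = 13170.

Tax revenue = 13170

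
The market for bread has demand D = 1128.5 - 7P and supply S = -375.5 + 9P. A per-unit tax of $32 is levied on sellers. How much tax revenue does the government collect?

Pre-tax equilibrium: P* = 94, Q* = 470.5.
Tax on sellers shifts supply to S = -375.5 + 9(P − 32) = -663.5 + 9P.
1128.5 - 7P = -663.5 + 9P gives buyer price Pb = 112; sellers receive Ps = 112 − 32 = 80.
New quantity: Q = 1128.5 − 7(112) = 344.5.
Revenue = 32 × 344.5 = 11024.

Tax revenue = 11024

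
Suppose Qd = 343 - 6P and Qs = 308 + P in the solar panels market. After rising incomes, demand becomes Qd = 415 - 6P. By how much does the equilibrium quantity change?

Original equilibrium: P* = 5, Q* = 313.
New equilibrium: 415 - 6P = 308 + P, so 107 = 7P and P' = 107/7; Q' = 415 − 6(107/7) = 2263/7.
Change in quantity: 2263/7 − 313 = 72/7.

ΔQ = 72/7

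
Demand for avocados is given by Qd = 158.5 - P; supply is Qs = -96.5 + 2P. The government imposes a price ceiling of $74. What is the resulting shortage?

Equilibrium price would be P* = 85, so the ceiling at 74 binds.
At P = 74: Qd = 158.5 − 1(74) = 84.5, Qs = -96.5 + 2(74) = 51.5.
Shortage = 84.5 − 51.5 = 33.

Shortage = 33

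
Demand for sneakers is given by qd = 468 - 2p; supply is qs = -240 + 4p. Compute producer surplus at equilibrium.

Equilibrium: 468 - 2p = -240 + 4p gives p* = 118, q* = 232.
Supply starts at p = 60 (where qs = 0).
PS = ½(118 − 60)(232) = 6728.

Producer surplus = 6728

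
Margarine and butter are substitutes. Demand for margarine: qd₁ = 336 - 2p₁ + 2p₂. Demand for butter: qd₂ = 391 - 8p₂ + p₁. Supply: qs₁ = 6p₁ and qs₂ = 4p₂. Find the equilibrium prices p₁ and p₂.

Market 1: 336 - 2p₁ + 2p₂ = 6p₁ → 8p₁ - 2p₂ = 336.
Market 2: 12p₂ - p₁ = 391.
Eliminating p₂: 12×(1) + 2×(2) gives 94p₁ = 4814, so p₁ = 2407/47.
Back-substitute into (2): p₂ = (391 + 1×2407/47) / 12 = 1732/47.

p₁ = 2407/47, p₂ = 1732/47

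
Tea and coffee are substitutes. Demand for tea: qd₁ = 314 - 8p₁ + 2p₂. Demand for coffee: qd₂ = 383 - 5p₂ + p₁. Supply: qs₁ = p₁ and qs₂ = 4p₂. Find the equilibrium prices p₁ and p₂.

Market 1: 314 - 8p₁ + 2p₂ = p₁ → 9p₁ - 2p₂ = 314.
Market 2: 9p₂ - p₁ = 383.
Eliminating p₂: 9×(1) + 2×(2) gives 79p₁ = 3592, so p₁ = 3592/79.
Back-substitute into (2): p₂ = (383 + 1×3592/79) / 9 = 3761/79.

p₁ = 3592/79, p₂ = 3761/79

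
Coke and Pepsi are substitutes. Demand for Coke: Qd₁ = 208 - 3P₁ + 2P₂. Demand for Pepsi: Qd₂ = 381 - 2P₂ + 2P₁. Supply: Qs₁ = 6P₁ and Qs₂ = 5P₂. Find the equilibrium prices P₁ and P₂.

Market 1: 208 - 3P₁ + 2P₂ = 6P₁ → 9P₁ - 2P₂ = 208.
Market 2: 7P₂ - 2P₁ = 381.
Eliminating P₂: 7×(1) + 2×(2) gives 59P₁ = 2218, so P₁ = 2218/59.
Back-substitute into (2): P₂ = (381 + 2×2218/59) / 7 = 3845/59.

P₁ = 2218/59, P₂ = 3845/59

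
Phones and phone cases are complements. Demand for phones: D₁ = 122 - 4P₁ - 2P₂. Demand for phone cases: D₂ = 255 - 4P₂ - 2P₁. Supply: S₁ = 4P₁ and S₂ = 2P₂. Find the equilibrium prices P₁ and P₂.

Market 1: 122 - 4P₁ - 2P₂ = 4P₁ → 8P₁ + 2P₂ = 122.
Market 2: 6P₂ + 2P₁ = 255.
Eliminating P₂: 6×(1) − 2×(2) gives 44P₁ = 222, so P₁ = 111/22.
Back-substitute into (2): P₂ = (255 − 2×111/22) / 6 = 449/11.

P₁ = 111/22, P₂ = 449/11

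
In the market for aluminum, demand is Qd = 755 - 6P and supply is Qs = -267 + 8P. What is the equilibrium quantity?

Set Qd = Qs: 755 - 6P = -267 + 8P.
1022 = 14P, so P* = 73.
Q* = 755 − 6(73) = 317.

Q* = 317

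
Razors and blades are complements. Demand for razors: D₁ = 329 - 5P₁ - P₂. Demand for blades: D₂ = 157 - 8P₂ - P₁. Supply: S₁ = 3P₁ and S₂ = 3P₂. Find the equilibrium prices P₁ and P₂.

Market 1: 329 - 5P₁ - P₂ = 3P₁ → 8P₁ + P₂ = 329.
Market 2: 11P₂ + P₁ = 157.
Eliminating P₂: 11×(1) − 1×(2) gives 87P₁ = 3462, so P₁ = 1154/29.
Back-substitute into (2): P₂ = (157 − 1×1154/29) / 11 = 309/29.

P₁ = 1154/29, P₂ = 309/29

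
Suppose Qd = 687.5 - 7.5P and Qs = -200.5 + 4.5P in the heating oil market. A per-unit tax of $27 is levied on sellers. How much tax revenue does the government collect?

Tax revenue = 1527.1875

Pre-tax equilibrium: P* = 74, Q* = 132.5.
Tax on sellers shifts supply to Qs = -200.5 + 4.5(P − 27) = -322 + 4.5P.
687.5 - 7.5P = -322 + 4.5P gives buyer price Pb = 84.125; sellers receive Ps = 84.125 − 27 = 57.125.
New quantity: Q = 687.5 − 7.5(84.125) = 56.5625.
Revenue = 27 × 56.5625 = 1527.1875.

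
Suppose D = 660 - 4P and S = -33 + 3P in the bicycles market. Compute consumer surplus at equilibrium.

Consumer surplus = 8712

Equilibrium: 660 - 4P = -33 + 3P gives P* = 99, Q* = 264.
Demand choke price (D = 0): P = 165.
CS = ½(165 − 99)(264) = 8712.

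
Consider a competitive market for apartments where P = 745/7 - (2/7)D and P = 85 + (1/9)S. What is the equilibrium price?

P* = 91

Set the two price expressions equal: 745/7 - (2/7)Q = 85 + (1/9)Q.
150/7 = (25/63)Q, so Q* = 54.
P* = 745/7 − (2/7)(54) = 91.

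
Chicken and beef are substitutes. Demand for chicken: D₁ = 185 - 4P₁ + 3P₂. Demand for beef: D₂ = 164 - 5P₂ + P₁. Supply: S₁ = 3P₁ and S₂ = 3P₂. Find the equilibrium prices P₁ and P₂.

P₁ = 1972/53, P₂ = 1333/53

Market 1: 185 - 4P₁ + 3P₂ = 3P₁ → 7P₁ - 3P₂ = 185.
Market 2: 8P₂ - P₁ = 164.
Eliminating P₂: 8×(1) + 3×(2) gives 53P₁ = 1972, so P₁ = 1972/53.
Back-substitute into (2): P₂ = (164 + 1×1972/53) / 8 = 1333/53.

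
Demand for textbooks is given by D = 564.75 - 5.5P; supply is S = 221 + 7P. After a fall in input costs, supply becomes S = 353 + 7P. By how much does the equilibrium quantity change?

Original equilibrium: P* = 27.5, Q* = 413.5.
New equilibrium: 564.75 - 5.5P = 353 + 7P, so 211.75 = 12.5P and P' = 16.94; Q' = 564.75 − 5.5(16.94) = 471.58.
Change in quantity: 471.58 − 413.5 = 58.08.

ΔQ = 58.08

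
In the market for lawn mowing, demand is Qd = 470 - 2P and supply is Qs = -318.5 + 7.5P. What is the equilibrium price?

Set Qd = Qs: 470 - 2P = -318.5 + 7.5P.
788.5 = 9.5P, so P* = 83.
Q* = 470 − 2(83) = 304.

P* = 83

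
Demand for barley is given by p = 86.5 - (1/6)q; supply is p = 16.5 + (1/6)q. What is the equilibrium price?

p* = 51.5

Set the two price expressions equal: 86.5 - (1/6)q = 16.5 + (1/6)q.
70 = (1/3)q, so q* = 210.
p* = 86.5 − (1/6)(210) = 51.5.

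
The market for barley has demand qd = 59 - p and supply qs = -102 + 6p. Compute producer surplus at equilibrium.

Equilibrium: 59 - p = -102 + 6p gives p* = 23, q* = 36.
Supply starts at p = 17 (where qs = 0).
PS = ½(23 − 17)(36) = 108.

Producer surplus = 108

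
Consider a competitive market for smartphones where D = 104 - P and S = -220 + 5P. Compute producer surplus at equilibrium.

Producer surplus = 250

Equilibrium: 104 - P = -220 + 5P gives P* = 54, Q* = 50.
Supply starts at P = 44 (where S = 0).
PS = ½(54 − 44)(50) = 250.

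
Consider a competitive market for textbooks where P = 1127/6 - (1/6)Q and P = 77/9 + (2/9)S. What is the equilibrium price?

Set the two price expressions equal: 1127/6 - (1/6)Q = 77/9 + (2/9)Q.
3227/18 = (7/18)Q, so Q* = 461.
P* = 1127/6 − (1/6)(461) = 111.

P* = 111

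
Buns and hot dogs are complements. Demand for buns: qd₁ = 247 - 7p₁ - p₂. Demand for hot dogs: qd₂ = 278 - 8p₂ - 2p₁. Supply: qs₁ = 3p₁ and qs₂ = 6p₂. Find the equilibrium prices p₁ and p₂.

p₁ = 530/23, p₂ = 381/23

Market 1: 247 - 7p₁ - p₂ = 3p₁ → 10p₁ + p₂ = 247.
Market 2: 14p₂ + 2p₁ = 278.
Eliminating p₂: 14×(1) − 1×(2) gives 138p₁ = 3180, so p₁ = 530/23.
Back-substitute into (2): p₂ = (278 − 2×530/23) / 14 = 381/23.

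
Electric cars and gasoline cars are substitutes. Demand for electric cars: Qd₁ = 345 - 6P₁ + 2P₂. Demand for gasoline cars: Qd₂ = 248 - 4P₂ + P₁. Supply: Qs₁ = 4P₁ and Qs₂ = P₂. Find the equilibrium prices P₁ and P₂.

P₁ = 2221/48, P₂ = 2825/48

Market 1: 345 - 6P₁ + 2P₂ = 4P₁ → 10P₁ - 2P₂ = 345.
Market 2: 5P₂ - P₁ = 248.
Eliminating P₂: 5×(1) + 2×(2) gives 48P₁ = 2221, so P₁ = 2221/48.
Back-substitute into (2): P₂ = (248 + 1×2221/48) / 5 = 2825/48.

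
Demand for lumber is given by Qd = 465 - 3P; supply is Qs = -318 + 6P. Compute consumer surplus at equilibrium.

Equilibrium: 465 - 3P = -318 + 6P gives P* = 87, Q* = 204.
Demand choke price (Qd = 0): P = 155.
CS = ½(155 − 87)(204) = 6936.

Consumer surplus = 6936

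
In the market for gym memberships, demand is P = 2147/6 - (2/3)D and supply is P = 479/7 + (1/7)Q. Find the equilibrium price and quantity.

Set the two price expressions equal: 2147/6 - (2/3)Q = 479/7 + (1/7)Q.
12155/42 = (17/21)Q, so Q* = 357.5.
P* = 2147/6 − (2/3)(357.5) = 119.5.

P* = 119.5, Q* = 357.5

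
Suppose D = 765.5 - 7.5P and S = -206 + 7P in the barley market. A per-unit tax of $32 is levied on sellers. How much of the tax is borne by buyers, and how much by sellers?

Buyers bear 448/29, sellers bear 480/29

Pre-tax equilibrium: P* = 67, Q* = 263.
Tax on sellers shifts supply to S = -206 + 7(P − 32) = -430 + 7P.
765.5 - 7.5P = -430 + 7P gives buyer price Pb = 2391/29; sellers receive Ps = 2391/29 − 32 = 1463/29.
New quantity: Q = 765.5 − 7.5(2391/29) = 4267/29.
Buyer burden = 2391/29 − 67 = 448/29; seller burden = 67 − 1463/29 = 480/29.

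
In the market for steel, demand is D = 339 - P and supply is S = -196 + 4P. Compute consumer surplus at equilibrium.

Equilibrium: 339 - P = -196 + 4P gives P* = 107, Q* = 232.
Demand choke price (D = 0): P = 339.
CS = ½(339 − 107)(232) = 26912.

Consumer surplus = 26912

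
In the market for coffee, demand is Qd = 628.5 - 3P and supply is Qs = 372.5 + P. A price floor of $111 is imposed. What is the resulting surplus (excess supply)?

Surplus = 188

Equilibrium price would be P* = 64, so the floor at 111 binds.
At P = 111: Qd = 295.5, Qs = 483.5.
Surplus = 483.5 − 295.5 = 188.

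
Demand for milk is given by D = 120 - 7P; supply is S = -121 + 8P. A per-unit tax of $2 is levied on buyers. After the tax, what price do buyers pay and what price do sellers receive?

Buyers pay 257/15, sellers receive 227/15

Pre-tax equilibrium: P* = 241/15, Q* = 113/15.
Tax on buyers shifts demand to D = 120 − 7(P + 2) = 106 - 7P.
106 - 7P = -121 + 8P gives seller price Ps = 227/15; buyers pay Pb = 227/15 + 2 = 257/15.
New quantity: Q = 120 − 7(257/15) = 1/15.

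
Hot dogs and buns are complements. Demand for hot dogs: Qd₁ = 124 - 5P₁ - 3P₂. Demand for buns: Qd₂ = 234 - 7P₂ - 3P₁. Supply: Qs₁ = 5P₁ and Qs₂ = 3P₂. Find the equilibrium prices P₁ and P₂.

P₁ = 538/91, P₂ = 1968/91

Market 1: 124 - 5P₁ - 3P₂ = 5P₁ → 10P₁ + 3P₂ = 124.
Market 2: 10P₂ + 3P₁ = 234.
Eliminating P₂: 10×(1) − 3×(2) gives 91P₁ = 538, so P₁ = 538/91.
Back-substitute into (2): P₂ = (234 − 3×538/91) / 10 = 1968/91.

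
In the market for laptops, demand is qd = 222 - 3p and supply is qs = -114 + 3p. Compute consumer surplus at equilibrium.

Consumer surplus = 486

Equilibrium: 222 - 3p = -114 + 3p gives p* = 56, q* = 54.
Demand choke price (qd = 0): p = 74.
CS = ½(74 − 56)(54) = 486.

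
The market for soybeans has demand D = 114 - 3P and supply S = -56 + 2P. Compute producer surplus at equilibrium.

Producer surplus = 36

Equilibrium: 114 - 3P = -56 + 2P gives P* = 34, Q* = 12.
Supply starts at P = 28 (where S = 0).
PS = ½(34 − 28)(12) = 36.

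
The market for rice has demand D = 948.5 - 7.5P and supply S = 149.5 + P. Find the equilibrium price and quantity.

P* = 94, Q* = 243.5

Set D = S: 948.5 - 7.5P = 149.5 + P.
799 = 8.5P, so P* = 94.
Q* = 948.5 − 7.5(94) = 243.5.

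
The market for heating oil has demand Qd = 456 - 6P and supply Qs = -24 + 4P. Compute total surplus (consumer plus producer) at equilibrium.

Equilibrium: 456 - 6P = -24 + 4P gives P* = 48, Q* = 168.
Demand choke price: P = 76; supply starts at P = 6.
CS = ½(76 − 48)(168) = 2352; PS = ½(48 − 6)(168) = 3528.

Total surplus = 5880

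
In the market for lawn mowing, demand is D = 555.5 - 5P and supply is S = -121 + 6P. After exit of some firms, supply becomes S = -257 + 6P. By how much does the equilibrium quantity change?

ΔQ = -680/11

Original equilibrium: P* = 61.5, Q* = 248.
New equilibrium: 555.5 - 5P = -257 + 6P, so 812.5 = 11P and P' = 1625/22; Q' = 555.5 − 5(1625/22) = 2048/11.
Change in quantity: 2048/11 − 248 = -680/11.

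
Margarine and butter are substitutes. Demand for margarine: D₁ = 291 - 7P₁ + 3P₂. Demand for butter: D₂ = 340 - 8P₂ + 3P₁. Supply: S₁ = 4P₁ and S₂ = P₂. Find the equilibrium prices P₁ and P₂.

P₁ = 1213/30, P₂ = 4613/90

Market 1: 291 - 7P₁ + 3P₂ = 4P₁ → 11P₁ - 3P₂ = 291.
Market 2: 9P₂ - 3P₁ = 340.
Eliminating P₂: 9×(1) + 3×(2) gives 90P₁ = 3639, so P₁ = 1213/30.
Back-substitute into (2): P₂ = (340 + 3×1213/30) / 9 = 4613/90.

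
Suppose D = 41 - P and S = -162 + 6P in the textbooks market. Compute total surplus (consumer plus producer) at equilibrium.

Equilibrium: 41 - P = -162 + 6P gives P* = 29, Q* = 12.
Demand choke price: P = 41; supply starts at P = 27.
CS = ½(41 − 29)(12) = 72; PS = ½(29 − 27)(12) = 12.

Total surplus = 84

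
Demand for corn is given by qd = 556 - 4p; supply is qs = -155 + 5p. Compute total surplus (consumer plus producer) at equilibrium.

Total surplus = 12960

Equilibrium: 556 - 4p = -155 + 5p gives p* = 79, q* = 240.
Demand choke price: p = 139; supply starts at p = 31.
CS = ½(139 − 79)(240) = 7200; PS = ½(79 − 31)(240) = 5760.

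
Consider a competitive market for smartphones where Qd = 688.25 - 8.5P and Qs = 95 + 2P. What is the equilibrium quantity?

Q* = 208

Set Qd = Qs: 688.25 - 8.5P = 95 + 2P.
593.25 = 10.5P, so P* = 56.5.
Q* = 688.25 − 8.5(56.5) = 208.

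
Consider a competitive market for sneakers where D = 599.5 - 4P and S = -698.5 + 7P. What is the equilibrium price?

P* = 118

Set D = S: 599.5 - 4P = -698.5 + 7P.
1298 = 11P, so P* = 118.
Q* = 599.5 − 4(118) = 127.5.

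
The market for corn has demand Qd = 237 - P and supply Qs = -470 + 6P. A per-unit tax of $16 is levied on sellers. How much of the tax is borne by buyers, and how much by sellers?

Buyers bear 96/7, sellers bear 16/7

Pre-tax equilibrium: P* = 101, Q* = 136.
Tax on sellers shifts supply to Qs = -470 + 6(P − 16) = -566 + 6P.
237 - P = -566 + 6P gives buyer price Pb = 803/7; sellers receive Ps = 803/7 − 16 = 691/7.
New quantity: Q = 237 − 1(803/7) = 856/7.
Buyer burden = 803/7 − 101 = 96/7; seller burden = 101 − 691/7 = 16/7.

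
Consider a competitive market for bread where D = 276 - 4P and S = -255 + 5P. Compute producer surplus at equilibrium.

Producer surplus = 160

Equilibrium: 276 - 4P = -255 + 5P gives P* = 59, Q* = 40.
Supply starts at P = 51 (where S = 0).
PS = ½(59 − 51)(40) = 160.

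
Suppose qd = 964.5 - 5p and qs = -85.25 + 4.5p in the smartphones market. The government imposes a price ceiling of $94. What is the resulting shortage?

Equilibrium price would be p* = 110.5, so the ceiling at 94 binds.
At p = 94: qd = 964.5 − 5(94) = 494.5, qs = -85.25 + 4.5(94) = 337.75.
Shortage = 494.5 − 337.75 = 156.75.

Shortage = 156.75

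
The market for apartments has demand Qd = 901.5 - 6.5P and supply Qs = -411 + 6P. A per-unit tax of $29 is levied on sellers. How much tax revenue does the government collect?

Pre-tax equilibrium: P* = 105, Q* = 219.
Tax on sellers shifts supply to Qs = -411 + 6(P − 29) = -585 + 6P.
901.5 - 6.5P = -585 + 6P gives buyer price Pb = 118.92; sellers receive Ps = 118.92 − 29 = 89.92.
New quantity: Q = 901.5 − 6.5(118.92) = 128.52.
Revenue = 29 × 128.52 = 3727.08.

Tax revenue = 3727.08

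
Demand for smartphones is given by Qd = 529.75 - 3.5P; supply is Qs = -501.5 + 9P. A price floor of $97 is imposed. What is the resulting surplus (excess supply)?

Surplus = 181.25

Equilibrium price would be P* = 82.5, so the floor at 97 binds.
At P = 97: Qd = 190.25, Qs = 371.5.
Surplus = 371.5 − 190.25 = 181.25.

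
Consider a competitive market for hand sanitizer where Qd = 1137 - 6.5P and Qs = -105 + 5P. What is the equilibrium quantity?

Q* = 435

Set Qd = Qs: 1137 - 6.5P = -105 + 5P.
1242 = 11.5P, so P* = 108.
Q* = 1137 − 6.5(108) = 435.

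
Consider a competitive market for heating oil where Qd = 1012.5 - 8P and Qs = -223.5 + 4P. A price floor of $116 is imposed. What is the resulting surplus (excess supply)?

Equilibrium price would be P* = 103, so the floor at 116 binds.
At P = 116: Qd = 84.5, Qs = 240.5.
Surplus = 240.5 − 84.5 = 156.

Surplus = 156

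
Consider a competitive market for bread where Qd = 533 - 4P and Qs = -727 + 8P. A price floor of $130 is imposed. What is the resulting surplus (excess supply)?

Surplus = 300

Equilibrium price would be P* = 105, so the floor at 130 binds.
At P = 130: Qd = 13, Qs = 313.
Surplus = 313 − 13 = 300.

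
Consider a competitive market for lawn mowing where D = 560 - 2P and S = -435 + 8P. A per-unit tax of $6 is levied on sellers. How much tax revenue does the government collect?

Tax revenue = 2108.4

Pre-tax equilibrium: P* = 99.5, Q* = 361.
Tax on sellers shifts supply to S = -435 + 8(P − 6) = -483 + 8P.
560 - 2P = -483 + 8P gives buyer price Pb = 104.3; sellers receive Ps = 104.3 − 6 = 98.3.
New quantity: Q = 560 − 2(104.3) = 351.4.
Revenue = 6 × 351.4 = 2108.4.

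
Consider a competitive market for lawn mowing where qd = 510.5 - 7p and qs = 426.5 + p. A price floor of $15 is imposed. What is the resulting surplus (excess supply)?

Surplus = 36

Equilibrium price would be p* = 10.5, so the floor at 15 binds.
At p = 15: qd = 405.5, qs = 441.5.
Surplus = 441.5 − 405.5 = 36.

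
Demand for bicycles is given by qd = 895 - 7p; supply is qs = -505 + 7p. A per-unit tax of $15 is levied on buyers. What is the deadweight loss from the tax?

Pre-tax equilibrium: p* = 100, q* = 195.
Tax on buyers shifts demand to qd = 895 − 7(p + 15) = 790 - 7p.
790 - 7p = -505 + 7p gives seller price ps = 92.5; buyers pay pb = 92.5 + 15 = 107.5.
New quantity: q = 895 − 7(107.5) = 142.5.
DWL = ½ × 15 × (195 − 142.5) = 393.75.

Deadweight loss = 393.75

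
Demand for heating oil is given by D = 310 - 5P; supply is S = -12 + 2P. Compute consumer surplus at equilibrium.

Consumer surplus = 640

Equilibrium: 310 - 5P = -12 + 2P gives P* = 46, Q* = 80.
Demand choke price (D = 0): P = 62.
CS = ½(62 − 46)(80) = 640.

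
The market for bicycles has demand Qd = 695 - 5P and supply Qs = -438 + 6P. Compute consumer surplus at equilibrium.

Consumer surplus = 3240

Equilibrium: 695 - 5P = -438 + 6P gives P* = 103, Q* = 180.
Demand choke price (Qd = 0): P = 139.
CS = ½(139 − 103)(180) = 3240.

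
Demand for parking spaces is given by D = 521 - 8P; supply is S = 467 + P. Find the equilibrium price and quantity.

Set D = S: 521 - 8P = 467 + P.
54 = 9P, so P* = 6.
Q* = 521 − 8(6) = 473.

P* = 6, Q* = 473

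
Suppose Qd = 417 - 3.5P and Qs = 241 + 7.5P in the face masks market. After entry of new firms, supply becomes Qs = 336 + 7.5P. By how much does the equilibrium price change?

ΔP = -95/11

Original equilibrium: P* = 16, Q* = 361.
New equilibrium: 417 - 3.5P = 336 + 7.5P, so 81 = 11P and P' = 81/11; Q' = 417 − 3.5(81/11) = 8607/22.
Change in price: 81/11 − 16 = -95/11.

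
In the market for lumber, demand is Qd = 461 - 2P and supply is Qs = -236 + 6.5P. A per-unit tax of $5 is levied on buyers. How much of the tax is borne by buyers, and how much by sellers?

Buyers bear 65/17, sellers bear 20/17

Pre-tax equilibrium: P* = 82, Q* = 297.
Tax on buyers shifts demand to Qd = 461 − 2(P + 5) = 451 - 2P.
451 - 2P = -236 + 6.5P gives seller price Ps = 1374/17; buyers pay Pb = 1374/17 + 5 = 1459/17.
New quantity: Q = 461 − 2(1459/17) = 4919/17.
Buyer burden = 1459/17 − 82 = 65/17; seller burden = 82 − 1374/17 = 20/17.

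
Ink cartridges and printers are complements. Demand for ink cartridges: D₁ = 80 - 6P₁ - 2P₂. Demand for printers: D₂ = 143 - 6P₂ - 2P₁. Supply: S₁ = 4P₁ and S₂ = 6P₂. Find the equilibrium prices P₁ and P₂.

P₁ = 337/58, P₂ = 635/58

Market 1: 80 - 6P₁ - 2P₂ = 4P₁ → 10P₁ + 2P₂ = 80.
Market 2: 12P₂ + 2P₁ = 143.
Eliminating P₂: 12×(1) − 2×(2) gives 116P₁ = 674, so P₁ = 337/58.
Back-substitute into (2): P₂ = (143 − 2×337/58) / 12 = 635/58.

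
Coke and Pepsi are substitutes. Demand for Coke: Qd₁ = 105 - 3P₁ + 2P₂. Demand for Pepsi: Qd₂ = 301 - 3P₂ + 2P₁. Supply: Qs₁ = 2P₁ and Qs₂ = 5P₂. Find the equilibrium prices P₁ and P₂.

P₁ = 721/18, P₂ = 1715/36

Market 1: 105 - 3P₁ + 2P₂ = 2P₁ → 5P₁ - 2P₂ = 105.
Market 2: 8P₂ - 2P₁ = 301.
Eliminating P₂: 8×(1) + 2×(2) gives 36P₁ = 1442, so P₁ = 721/18.
Back-substitute into (2): P₂ = (301 + 2×721/18) / 8 = 1715/36.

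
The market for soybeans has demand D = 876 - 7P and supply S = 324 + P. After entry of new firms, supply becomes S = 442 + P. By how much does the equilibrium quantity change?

ΔQ = 103.25

Original equilibrium: P* = 69, Q* = 393.
New equilibrium: 876 - 7P = 442 + P, so 434 = 8P and P' = 54.25; Q' = 876 − 7(54.25) = 496.25.
Change in quantity: 496.25 − 393 = 103.25.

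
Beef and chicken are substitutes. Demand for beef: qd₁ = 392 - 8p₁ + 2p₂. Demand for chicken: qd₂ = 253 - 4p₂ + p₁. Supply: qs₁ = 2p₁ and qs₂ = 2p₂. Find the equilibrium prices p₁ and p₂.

Market 1: 392 - 8p₁ + 2p₂ = 2p₁ → 10p₁ - 2p₂ = 392.
Market 2: 6p₂ - p₁ = 253.
Eliminating p₂: 6×(1) + 2×(2) gives 58p₁ = 2858, so p₁ = 1429/29.
Back-substitute into (2): p₂ = (253 + 1×1429/29) / 6 = 1461/29.

p₁ = 1429/29, p₂ = 1461/29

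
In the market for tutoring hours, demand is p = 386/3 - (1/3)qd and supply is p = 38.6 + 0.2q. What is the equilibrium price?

p* = 72.375

Set the two price expressions equal: 386/3 - (1/3)q = 38.6 + 0.2q.
1351/15 = (8/15)q, so q* = 168.875.
p* = 386/3 − (1/3)(168.875) = 72.375.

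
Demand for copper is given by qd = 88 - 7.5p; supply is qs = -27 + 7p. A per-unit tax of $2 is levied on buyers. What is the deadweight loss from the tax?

Deadweight loss = 210/29

Pre-tax equilibrium: p* = 230/29, q* = 827/29.
Tax on buyers shifts demand to qd = 88 − 7.5(p + 2) = 73 - 7.5p.
73 - 7.5p = -27 + 7p gives seller price ps = 200/29; buyers pay pb = 200/29 + 2 = 258/29.
New quantity: q = 88 − 7.5(258/29) = 617/29.
DWL = ½ × 2 × (827/29 − 617/29) = 210/29.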